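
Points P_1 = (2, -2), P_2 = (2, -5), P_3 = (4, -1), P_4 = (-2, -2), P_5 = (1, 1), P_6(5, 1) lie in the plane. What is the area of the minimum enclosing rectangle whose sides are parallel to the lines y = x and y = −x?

In coordinates u = x + y, v = x − y the rectangle is axis-aligned; the map (x,y)→(u,v) scales areas by 2.
u-values: 0, -3, 3, -4, 2, 6; range = 6 − (-4) = 10.
v-values: 4, 7, 5, 0, 0, 4; range = 7 − 0 = 7.
Area = (10 × 7) / 2 = 35.

35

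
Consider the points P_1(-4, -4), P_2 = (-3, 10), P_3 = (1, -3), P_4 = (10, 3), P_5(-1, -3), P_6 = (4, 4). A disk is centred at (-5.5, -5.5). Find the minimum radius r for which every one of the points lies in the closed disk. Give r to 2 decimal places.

17.68

The required radius is the distance from (-5.5, -5.5) to the farthest point.
Squared distances: 4.5, 246.5, 48.5, 312.5, 26.5, 180.5.
Maximum is 312.5, attained at P_4.
r = √(312.5) ≈ 17.68.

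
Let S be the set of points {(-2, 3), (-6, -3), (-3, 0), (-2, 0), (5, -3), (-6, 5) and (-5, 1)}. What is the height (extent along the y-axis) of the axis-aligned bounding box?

max y = 5, min y = -3, so height = 8.

8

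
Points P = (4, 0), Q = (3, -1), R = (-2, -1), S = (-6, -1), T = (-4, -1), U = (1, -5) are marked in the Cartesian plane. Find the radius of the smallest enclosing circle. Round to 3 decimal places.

5.025

By Welzl's lemma the MEC is supported by two points (diametrically opposite) or three points (on a circumcircle).
The farthest pair is P–S with squared distance 101. The circle on this segment as diameter has centre (-1, -0.5) and r² = 101/4 = 25.25.
Check Q: distance² to centre = 16.25 ≤ 25.25, so it lies inside.
All remaining points lie in this disk, and no smaller disk contains both endpoints, so this is the minimum enclosing circle.
r = √(25.25) ≈ 5.025.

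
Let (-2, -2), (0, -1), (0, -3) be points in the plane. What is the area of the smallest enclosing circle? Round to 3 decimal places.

4.909

Call the three points A, B, C in the order given.
Side lengths²: AB² = 5, AC² = 5, BC² = 4.
Since AC² = 5 < 5 + 4 = 9, the triangle is acute, so the smallest enclosing circle is the circumcircle.
Circumcentre = (-0.75, -2), r² = 1.5625.
Area = π·r² = π·1.5625 ≈ 4.909.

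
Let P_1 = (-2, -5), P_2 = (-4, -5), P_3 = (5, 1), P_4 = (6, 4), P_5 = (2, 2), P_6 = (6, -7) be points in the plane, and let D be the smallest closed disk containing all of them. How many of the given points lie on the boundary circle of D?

3

The minimum enclosing circle is determined by three boundary points: P_2, P_4, P_6.
Their circumcentre is (1.9, -1.5) with r² = 47.06.
The farthest remaining point P_1 is at distance² 27.46 ≤ 47.06.
The points at distance exactly r from the centre are P_2, P_4, P_6 — 3 points.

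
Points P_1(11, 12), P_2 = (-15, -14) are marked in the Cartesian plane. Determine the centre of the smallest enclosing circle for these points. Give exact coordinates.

(-2, -1)

The smallest circle enclosing two points has them as diameter endpoints.
Centre = midpoint = (-2, -1); r² = |P_1P_2|²/4 = 1352/4 = 338.
Centre = (-2, -1).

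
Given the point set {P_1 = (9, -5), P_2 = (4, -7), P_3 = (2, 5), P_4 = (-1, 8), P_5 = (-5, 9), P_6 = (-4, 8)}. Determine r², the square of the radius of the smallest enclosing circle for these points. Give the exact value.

98

A smallest enclosing disk is always determined by at most three of the input points on its boundary.
The farthest pair is P_1–P_5 with squared distance 392. The circle on this segment as diameter has centre (2, 2) and r² = 392/4 = 98.
Check P_2: distance² to centre = 85 ≤ 98, so it lies inside.
All remaining points lie in this disk, and no smaller disk contains both endpoints, so this is the minimum enclosing circle.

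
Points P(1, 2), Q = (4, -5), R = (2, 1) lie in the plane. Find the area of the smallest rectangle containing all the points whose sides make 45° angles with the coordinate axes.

In coordinates u = x + y, v = x − y the rectangle is axis-aligned; the map (x,y)→(u,v) scales areas by 2.
u-values: 3, -1, 3; range = 3 − (-1) = 4.
v-values: -1, 9, 1; range = 9 − (-1) = 10.
Area = (4 × 10) / 2 = 20.

20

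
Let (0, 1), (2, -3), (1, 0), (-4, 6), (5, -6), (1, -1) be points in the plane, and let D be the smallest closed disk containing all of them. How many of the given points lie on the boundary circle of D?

By Welzl's lemma the MEC is supported by two points (diametrically opposite) or three points (on a circumcircle).
The farthest pair is (-4, 6)–(5, -6) with squared distance 225. The circle on this segment as diameter has centre (0.5, 0) and r² = 225/4 = 56.25.
Check (0, 1): distance² to centre = 1.25 ≤ 56.25, so it lies inside.
All remaining points lie in this disk, and no smaller disk contains both endpoints, so this is the minimum enclosing circle.
The points at distance exactly r from the centre are (-4, 6), (5, -6) — 2 points.

2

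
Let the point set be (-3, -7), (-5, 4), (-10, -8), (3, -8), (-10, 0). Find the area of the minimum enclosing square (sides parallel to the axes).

The bounding box has width 13 and height 12.
An axis-aligned square enclosing the set must have side ≥ max(width, height).
So the minimum side is max(13, 12) = 13.
Area = 13² = 169.

169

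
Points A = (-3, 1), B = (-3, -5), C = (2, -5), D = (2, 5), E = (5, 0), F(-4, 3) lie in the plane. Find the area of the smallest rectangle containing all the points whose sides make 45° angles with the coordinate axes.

In coordinates u = x + y, v = x − y the rectangle is axis-aligned; the map (x,y)→(u,v) scales areas by 2.
u-values: -2, -8, -3, 7, 5, -1; range = 7 − (-8) = 15.
v-values: -4, 2, 7, -3, 5, -7; range = 7 − (-7) = 14.
Area = (15 × 14) / 2 = 105.

105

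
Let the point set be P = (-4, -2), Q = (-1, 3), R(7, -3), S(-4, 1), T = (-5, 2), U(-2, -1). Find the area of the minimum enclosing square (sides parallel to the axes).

The bounding box has width 12 and height 6.
An axis-aligned square enclosing the set must have side ≥ max(width, height).
So the minimum side is max(12, 6) = 12.
Area = 12² = 144.

144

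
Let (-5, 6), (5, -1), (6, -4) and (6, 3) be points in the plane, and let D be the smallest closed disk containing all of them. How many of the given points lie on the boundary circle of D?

The farthest pair is (-5, 6)–(6, -4) with squared distance 221. The circle on this segment as diameter has centre (0.5, 1) and r² = 221/4 = 55.25.
Check (5, -1): distance² to centre = 24.25 ≤ 55.25, so it lies inside.
All remaining points lie in this disk, and no smaller disk contains both endpoints, so this is the minimum enclosing circle.
The points at distance exactly r from the centre are (-5, 6), (6, -4) — 2 points.

2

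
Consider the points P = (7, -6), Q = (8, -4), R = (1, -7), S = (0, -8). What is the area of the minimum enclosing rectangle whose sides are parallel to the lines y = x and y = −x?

In coordinates u = x + y, v = x − y the rectangle is axis-aligned; the map (x,y)→(u,v) scales areas by 2.
u-values: 1, 4, -6, -8; range = 4 − (-8) = 12.
v-values: 13, 12, 8, 8; range = 13 − 8 = 5.
Area = (12 × 5) / 2 = 30.

30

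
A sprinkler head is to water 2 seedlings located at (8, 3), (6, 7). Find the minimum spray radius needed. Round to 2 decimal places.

2.24

The smallest circle enclosing two points has them as diameter endpoints.
Centre = midpoint = (7, 5); r² = |(8, 3)−(6, 7)|²/4 = 20/4 = 5.
r = √5 ≈ 2.24.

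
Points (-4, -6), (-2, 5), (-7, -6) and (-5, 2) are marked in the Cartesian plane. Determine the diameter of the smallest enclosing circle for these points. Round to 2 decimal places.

12.08

The farthest pair is (-2, 5)–(-7, -6) with squared distance 146. The circle on this segment as diameter has centre (-4.5, -0.5) and r² = 146/4 = 36.5.
Check (-4, -6): distance² to centre = 30.5 ≤ 36.5, so it lies inside.
All remaining points lie in this disk, and no smaller disk contains both endpoints, so this is the minimum enclosing circle.
Diameter = 2r = 2√(36.5) ≈ 12.08.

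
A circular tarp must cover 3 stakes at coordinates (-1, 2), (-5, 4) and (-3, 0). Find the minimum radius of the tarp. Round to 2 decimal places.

2.36

Call the three points A, B, C in the order given.
Side lengths²: AB² = 20, AC² = 8, BC² = 20.
Since BC² = 20 < 20 + 8 = 28, the triangle is acute, so the smallest enclosing circle is the circumcircle.
Circumcentre = (-10/3, 7/3), r² = 50/9.
r = √(50/9) ≈ 2.36.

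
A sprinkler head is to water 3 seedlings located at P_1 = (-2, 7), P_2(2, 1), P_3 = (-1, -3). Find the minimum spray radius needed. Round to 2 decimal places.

5.02

Side lengths²: P_1P_2² = 52, P_1P_3² = 101, P_2P_3² = 25.
Since P_1P_3² = 101 ≥ 52 + 25 = 77, the angle opposite P_1P_3 is not acute, so the smallest enclosing circle has P_1P_3 as diameter.
Centre = midpoint of P_1P_3 = (-1.5, 2), r² = 101/4 = 25.25.
r = √(25.25) ≈ 5.02.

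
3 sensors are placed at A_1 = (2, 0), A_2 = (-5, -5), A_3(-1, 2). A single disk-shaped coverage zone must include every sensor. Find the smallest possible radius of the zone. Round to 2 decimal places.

4.31

Side lengths²: A_1A_2² = 74, A_1A_3² = 13, A_2A_3² = 65.
Since A_1A_2² = 74 < 65 + 13 = 78, the triangle is acute, so the smallest enclosing circle is the circumcircle.
Circumcentre = (-97/58, -131/58), r² = 31265/1682.
r = √(31265/1682) ≈ 4.31.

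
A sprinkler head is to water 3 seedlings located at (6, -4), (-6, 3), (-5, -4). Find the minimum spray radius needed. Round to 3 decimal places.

Call the three points A, B, C in the order given.
Side lengths²: AB² = 193, AC² = 121, BC² = 50.
Since AB² = 193 ≥ 121 + 50 = 171, the angle opposite AB is not acute, so the smallest enclosing circle has AB as diameter.
Centre = midpoint of AB = (0, -0.5), r² = 193/4 = 48.25.
r = √(48.25) ≈ 6.946.

6.946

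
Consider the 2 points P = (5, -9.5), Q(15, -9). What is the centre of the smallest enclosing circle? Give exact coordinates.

The smallest circle enclosing two points has them as diameter endpoints.
Centre = midpoint = (10, -9.25); r² = |PQ|²/4 = 100.25/4 = 25.0625.
Centre = (10, -9.25).

(10, -9.25)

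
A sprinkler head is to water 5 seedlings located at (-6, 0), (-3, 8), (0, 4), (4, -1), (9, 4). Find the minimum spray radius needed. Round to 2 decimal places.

The farthest pair is (-6, 0)–(9, 4) with squared distance 241. The circle on this segment as diameter has centre (1.5, 2) and r² = 241/4 = 60.25.
Check (-3, 8): distance² to centre = 56.25 ≤ 60.25, so it lies inside.
All remaining points lie in this disk, and no smaller disk contains both endpoints, so this is the minimum enclosing circle.
r = √(60.25) ≈ 7.76.

7.76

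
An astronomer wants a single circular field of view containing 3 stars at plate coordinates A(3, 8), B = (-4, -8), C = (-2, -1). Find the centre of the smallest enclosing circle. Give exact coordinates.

Side lengths²: AB² = 305, AC² = 106, BC² = 53.
Since AB² = 305 ≥ 106 + 53 = 159, the angle opposite AB is not acute, so the smallest enclosing circle has AB as diameter.
Centre = midpoint of AB = (-0.5, 0), r² = 305/4 = 76.25.
Centre = (-0.5, 0).

(-0.5, 0)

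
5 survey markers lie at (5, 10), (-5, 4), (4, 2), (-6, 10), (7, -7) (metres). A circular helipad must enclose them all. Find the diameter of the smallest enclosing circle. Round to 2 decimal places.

21.40

A smallest enclosing disk is always determined by at most three of the input points on its boundary.
The farthest pair is (-6, 10)–(7, -7) with squared distance 458. The circle on this segment as diameter has centre (0.5, 1.5) and r² = 458/4 = 114.5.
Check (5, 10): distance² to centre = 92.5 ≤ 114.5, so it lies inside.
All remaining points lie in this disk, and no smaller disk contains both endpoints, so this is the minimum enclosing circle.
Diameter = 2r = 2√(114.5) ≈ 21.40.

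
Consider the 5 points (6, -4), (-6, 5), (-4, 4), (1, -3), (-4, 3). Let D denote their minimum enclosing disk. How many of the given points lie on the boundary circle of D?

2

The minimum enclosing circle of a finite set is fixed by two of the points (as a diameter) or three (as a circumcircle).
The farthest pair is (6, -4)–(-6, 5) with squared distance 225. The circle on this segment as diameter has centre (0, 0.5) and r² = 225/4 = 56.25.
Check (-4, 4): distance² to centre = 28.25 ≤ 56.25, so it lies inside.
All remaining points lie in this disk, and no smaller disk contains both endpoints, so this is the minimum enclosing circle.
The points at distance exactly r from the centre are (6, -4), (-6, 5) — 2 points.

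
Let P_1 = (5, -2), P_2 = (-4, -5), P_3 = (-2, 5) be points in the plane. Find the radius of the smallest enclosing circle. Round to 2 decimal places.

5.70

Side lengths²: P_1P_2² = 90, P_1P_3² = 98, P_2P_3² = 104.
Since P_2P_3² = 104 < 98 + 90 = 188, the triangle is acute, so the smallest enclosing circle is the circumcircle.
Circumcentre = (-0.5, -0.5), r² = 32.5.
r = √(32.5) ≈ 5.70.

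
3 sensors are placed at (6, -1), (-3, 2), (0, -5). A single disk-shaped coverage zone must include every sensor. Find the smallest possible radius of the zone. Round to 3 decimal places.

Call the three points A, B, C in the order given.
Side lengths²: AB² = 90, AC² = 52, BC² = 58.
Since AB² = 90 < 58 + 52 = 110, the triangle is acute, so the smallest enclosing circle is the circumcircle.
Circumcentre = (11/9, -1/3), r² = 1885/81.
r = √(1885/81) ≈ 4.824.

4.824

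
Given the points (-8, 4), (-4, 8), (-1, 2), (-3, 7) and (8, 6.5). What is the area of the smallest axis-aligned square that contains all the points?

The bounding box has width 16 and height 6.
An axis-aligned square enclosing the set must have side ≥ max(width, height).
So the minimum side is max(16, 6) = 16.
Area = 16² = 256.

256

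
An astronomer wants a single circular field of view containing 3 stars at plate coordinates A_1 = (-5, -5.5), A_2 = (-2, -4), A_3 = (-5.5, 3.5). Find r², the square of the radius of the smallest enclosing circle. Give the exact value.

Side lengths²: A_1A_2² = 11.25, A_1A_3² = 81.25, A_2A_3² = 68.5.
Since A_1A_3² = 81.25 ≥ 68.5 + 11.25 = 79.75, the angle opposite A_1A_3 is not acute, so the smallest enclosing circle has A_1A_3 as diameter.
Centre = midpoint of A_1A_3 = (-5.25, -1), r² = 81.25/4 = 20.3125.

20.3125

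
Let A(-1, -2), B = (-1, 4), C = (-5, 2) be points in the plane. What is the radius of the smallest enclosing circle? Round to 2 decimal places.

3.16

Side lengths²: AB² = 36, AC² = 32, BC² = 20.
Since AB² = 36 < 32 + 20 = 52, the triangle is acute, so the smallest enclosing circle is the circumcircle.
Circumcentre = (-2, 1), r² = 10.
r = √10 ≈ 3.16.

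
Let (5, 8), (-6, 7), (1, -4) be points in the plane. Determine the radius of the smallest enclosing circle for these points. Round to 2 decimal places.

7.12

Call the three points A, B, C in the order given.
Side lengths²: AB² = 122, AC² = 160, BC² = 170.
Since BC² = 170 < 160 + 122 = 282, the triangle is acute, so the smallest enclosing circle is the circumcircle.
Circumcentre = (-0.09375, 3.03125), r² = 50.634765625.
r = √(50.634765625) ≈ 7.12.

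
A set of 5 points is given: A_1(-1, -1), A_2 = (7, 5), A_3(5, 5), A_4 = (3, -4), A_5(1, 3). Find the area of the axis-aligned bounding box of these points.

72

x ranges over [-1, 7], width 8.
y ranges over [-4, 5], height 9.
Area = 8 × 9 = 72.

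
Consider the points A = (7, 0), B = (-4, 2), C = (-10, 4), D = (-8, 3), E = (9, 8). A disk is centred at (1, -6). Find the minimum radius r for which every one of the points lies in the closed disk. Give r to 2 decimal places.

16.12

The required radius is the distance from (1, -6) to the farthest point.
Squared distances: 72, 89, 221, 162, 260.
Maximum is 260, attained at E.
r = √260 ≈ 16.12.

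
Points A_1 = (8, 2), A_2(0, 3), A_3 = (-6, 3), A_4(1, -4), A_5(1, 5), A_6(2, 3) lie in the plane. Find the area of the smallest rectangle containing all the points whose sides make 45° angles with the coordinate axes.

97.5

In coordinates u = x + y, v = x − y the rectangle is axis-aligned; the map (x,y)→(u,v) scales areas by 2.
u-values: 10, 3, -3, -3, 6, 5; range = 10 − (-3) = 13.
v-values: 6, -3, -9, 5, -4, -1; range = 6 − (-9) = 15.
Area = (13 × 15) / 2 = 97.5.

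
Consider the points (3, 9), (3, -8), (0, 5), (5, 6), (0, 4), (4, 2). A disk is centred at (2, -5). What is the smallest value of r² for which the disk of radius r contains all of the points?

197

The required radius is the distance from (2, -5) to the farthest point.
Squared distances: 197, 10, 104, 130, 85, 53.
Maximum is 197, attained at (3, 9).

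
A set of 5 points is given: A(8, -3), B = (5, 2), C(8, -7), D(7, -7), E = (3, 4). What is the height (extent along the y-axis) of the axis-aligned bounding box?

max y = 4, min y = -7, so height = 11.

11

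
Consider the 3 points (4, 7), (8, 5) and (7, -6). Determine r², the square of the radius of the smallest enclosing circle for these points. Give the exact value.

44.5

Call the three points A, B, C in the order given.
Side lengths²: AB² = 20, AC² = 178, BC² = 122.
Since AC² = 178 ≥ 122 + 20 = 142, the angle opposite AC is not acute, so the smallest enclosing circle has AC as diameter.
Centre = midpoint of AC = (5.5, 0.5), r² = 178/4 = 44.5.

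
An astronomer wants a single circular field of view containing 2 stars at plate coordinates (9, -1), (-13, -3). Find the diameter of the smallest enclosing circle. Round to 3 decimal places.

The smallest circle enclosing two points has them as diameter endpoints.
Centre = midpoint = (-2, -2); r² = |(9, -1)−(-13, -3)|²/4 = 488/4 = 122.
Diameter = 2r = 2√122 ≈ 22.091.

22.091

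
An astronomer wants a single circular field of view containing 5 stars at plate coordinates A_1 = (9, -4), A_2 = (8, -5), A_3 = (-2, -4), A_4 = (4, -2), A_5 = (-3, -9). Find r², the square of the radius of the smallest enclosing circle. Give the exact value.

By Welzl's lemma the MEC is supported by two points (diametrically opposite) or three points (on a circumcircle).
The farthest pair is A_1–A_5 with squared distance 169. The circle on this segment as diameter has centre (3, -6.5) and r² = 169/4 = 42.25.
Check A_2: distance² to centre = 27.25 ≤ 42.25, so it lies inside.
All remaining points lie in this disk, and no smaller disk contains both endpoints, so this is the minimum enclosing circle.

42.25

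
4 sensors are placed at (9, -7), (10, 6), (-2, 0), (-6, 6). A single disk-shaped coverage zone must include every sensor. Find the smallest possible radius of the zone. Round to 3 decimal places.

9.954

The minimum enclosing circle of a finite set is fixed by two of the points (as a diameter) or three (as a circumcircle).
The minimum enclosing circle is determined by three boundary points: (9, -7), (10, 6), (-6, 6).
Their circumcentre is (2, 1/13) with r² = 16745/169.
The farthest remaining point (-2, 0) is at distance² 2705/169 ≤ 16745/169.
r = √(16745/169) ≈ 9.954.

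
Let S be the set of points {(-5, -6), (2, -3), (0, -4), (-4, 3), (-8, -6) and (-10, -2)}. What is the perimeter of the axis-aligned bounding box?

42

Width = max x − min x = 2 − (-10) = 12.
Height = max y − min y = 3 − (-6) = 9.
Perimeter = 2(12 + 9) = 42.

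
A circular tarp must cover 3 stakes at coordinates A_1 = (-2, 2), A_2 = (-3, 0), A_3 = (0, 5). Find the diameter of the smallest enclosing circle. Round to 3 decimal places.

5.831

Side lengths²: A_1A_2² = 5, A_1A_3² = 13, A_2A_3² = 34.
Since A_2A_3² = 34 ≥ 13 + 5 = 18, the angle opposite A_2A_3 is not acute, so the smallest enclosing circle has A_2A_3 as diameter.
Centre = midpoint of A_2A_3 = (-1.5, 2.5), r² = 34/4 = 8.5.
Diameter = 2r = 2√(8.5) ≈ 5.831.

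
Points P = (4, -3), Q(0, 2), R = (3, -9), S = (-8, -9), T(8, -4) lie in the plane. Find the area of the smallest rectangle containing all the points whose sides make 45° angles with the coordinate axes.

147

In coordinates u = x + y, v = x − y the rectangle is axis-aligned; the map (x,y)→(u,v) scales areas by 2.
u-values: 1, 2, -6, -17, 4; range = 4 − (-17) = 21.
v-values: 7, -2, 12, 1, 12; range = 12 − (-2) = 14.
Area = (21 × 14) / 2 = 147.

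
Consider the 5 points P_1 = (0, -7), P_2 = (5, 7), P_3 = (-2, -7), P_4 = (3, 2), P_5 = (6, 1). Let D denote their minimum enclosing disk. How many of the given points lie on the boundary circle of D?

2

The minimum enclosing circle of a finite set is fixed by two of the points (as a diameter) or three (as a circumcircle).
The farthest pair is P_2–P_3 with squared distance 245. The circle on this segment as diameter has centre (1.5, 0) and r² = 245/4 = 61.25.
Check P_1: distance² to centre = 51.25 ≤ 61.25, so it lies inside.
All remaining points lie in this disk, and no smaller disk contains both endpoints, so this is the minimum enclosing circle.
The points at distance exactly r from the centre are P_2, P_3 — 2 points.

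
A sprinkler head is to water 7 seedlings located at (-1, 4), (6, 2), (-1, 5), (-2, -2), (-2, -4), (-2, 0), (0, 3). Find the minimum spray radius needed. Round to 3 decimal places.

5.225

By Welzl's lemma the MEC is supported by two points (diametrically opposite) or three points (on a circumcircle).
The minimum enclosing circle is determined by three boundary points: (6, 2), (-1, 5), (-2, -4).
Their circumcentre is (12/11, 7/33) with r² = 29725/1089.
The farthest remaining point (-1, 4) is at distance² 20386/1089 ≤ 29725/1089.
r = √(29725/1089) ≈ 5.225.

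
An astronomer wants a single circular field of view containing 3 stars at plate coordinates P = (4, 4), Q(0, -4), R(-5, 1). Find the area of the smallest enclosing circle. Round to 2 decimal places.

78.54

Side lengths²: PQ² = 80, PR² = 90, QR² = 50.
Since PR² = 90 < 80 + 50 = 130, the triangle is acute, so the smallest enclosing circle is the circumcircle.
Circumcentre = (0, 1), r² = 25.
Area = π·r² = π·25 ≈ 78.54.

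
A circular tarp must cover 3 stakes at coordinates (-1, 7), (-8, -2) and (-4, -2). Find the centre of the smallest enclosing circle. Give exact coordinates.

(-4.5, 2.5)

Call the three points A, B, C in the order given.
Side lengths²: AB² = 130, AC² = 90, BC² = 16.
Since AB² = 130 ≥ 90 + 16 = 106, the angle opposite AB is not acute, so the smallest enclosing circle has AB as diameter.
Centre = midpoint of AB = (-4.5, 2.5), r² = 130/4 = 32.5.
Centre = (-4.5, 2.5).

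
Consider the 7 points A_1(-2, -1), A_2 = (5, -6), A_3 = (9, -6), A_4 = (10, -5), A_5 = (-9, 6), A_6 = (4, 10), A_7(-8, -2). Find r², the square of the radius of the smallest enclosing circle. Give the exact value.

120.5

By Welzl's lemma the MEC is supported by two points (diametrically opposite) or three points (on a circumcircle).
The farthest pair is A_4–A_5 with squared distance 482. The circle on this segment as diameter has centre (0.5, 0.5) and r² = 482/4 = 120.5.
Check A_1: distance² to centre = 8.5 ≤ 120.5, so it lies inside.
All remaining points lie in this disk, and no smaller disk contains both endpoints, so this is the minimum enclosing circle.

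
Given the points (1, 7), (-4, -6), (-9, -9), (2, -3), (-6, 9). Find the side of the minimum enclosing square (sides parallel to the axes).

The bounding box has width 11 and height 18.
An axis-aligned square enclosing the set must have side ≥ max(width, height).
So the minimum side is max(11, 18) = 18.

18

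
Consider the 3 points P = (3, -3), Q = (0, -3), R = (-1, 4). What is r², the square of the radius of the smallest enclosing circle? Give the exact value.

Side lengths²: PQ² = 9, PR² = 65, QR² = 50.
Since PR² = 65 ≥ 50 + 9 = 59, the angle opposite PR is not acute, so the smallest enclosing circle has PR as diameter.
Centre = midpoint of PR = (1, 0.5), r² = 65/4 = 16.25.

16.25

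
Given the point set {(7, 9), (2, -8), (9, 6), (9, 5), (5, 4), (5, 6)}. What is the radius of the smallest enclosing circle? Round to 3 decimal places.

8.860

A smallest enclosing disk is always determined by at most three of the input points on its boundary.
The farthest pair is (7, 9)–(2, -8) with squared distance 314. The circle on this segment as diameter has centre (4.5, 0.5) and r² = 314/4 = 78.5.
Check (9, 6): distance² to centre = 50.5 ≤ 78.5, so it lies inside.
All remaining points lie in this disk, and no smaller disk contains both endpoints, so this is the minimum enclosing circle.
r = √(78.5) ≈ 8.860.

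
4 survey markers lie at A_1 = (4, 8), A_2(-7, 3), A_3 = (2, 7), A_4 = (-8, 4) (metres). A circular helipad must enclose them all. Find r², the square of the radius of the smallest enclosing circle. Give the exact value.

A smallest enclosing disk is always determined by at most three of the input points on its boundary.
The farthest pair is A_1–A_4 with squared distance 160. The circle on this segment as diameter has centre (-2, 6) and r² = 160/4 = 40.
Check A_2: distance² to centre = 34 ≤ 40, so it lies inside.
All remaining points lie in this disk, and no smaller disk contains both endpoints, so this is the minimum enclosing circle.

40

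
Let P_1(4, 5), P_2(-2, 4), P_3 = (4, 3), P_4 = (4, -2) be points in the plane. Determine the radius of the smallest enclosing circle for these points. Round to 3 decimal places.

4.301

The minimum enclosing circle of a finite set is fixed by two of the points (as a diameter) or three (as a circumcircle).
The minimum enclosing circle is determined by three boundary points: P_1, P_2, P_4.
Their circumcentre is (1.5, 1.5) with r² = 18.5.
The farthest remaining point P_3 is at distance² 8.5 ≤ 18.5.
r = √(18.5) ≈ 4.301.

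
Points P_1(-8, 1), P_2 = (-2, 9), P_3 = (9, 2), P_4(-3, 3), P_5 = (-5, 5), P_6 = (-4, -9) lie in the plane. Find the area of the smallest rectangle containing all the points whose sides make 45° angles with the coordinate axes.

216

In coordinates u = x + y, v = x − y the rectangle is axis-aligned; the map (x,y)→(u,v) scales areas by 2.
u-values: -7, 7, 11, 0, 0, -13; range = 11 − (-13) = 24.
v-values: -9, -11, 7, -6, -10, 5; range = 7 − (-11) = 18.
Area = (24 × 18) / 2 = 216.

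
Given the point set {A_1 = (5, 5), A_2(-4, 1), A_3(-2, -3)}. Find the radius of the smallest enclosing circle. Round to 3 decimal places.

5.321

Side lengths²: A_1A_2² = 97, A_1A_3² = 113, A_2A_3² = 20.
Since A_1A_3² = 113 < 97 + 20 = 117, the triangle is acute, so the smallest enclosing circle is the circumcircle.
Circumcentre = (29/22, 51/44), r² = 54805/1936.
r = √(54805/1936) ≈ 5.321.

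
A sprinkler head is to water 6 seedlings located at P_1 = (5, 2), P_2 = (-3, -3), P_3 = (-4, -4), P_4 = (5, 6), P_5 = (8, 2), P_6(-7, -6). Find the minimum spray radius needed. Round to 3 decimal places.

The minimum enclosing circle is determined by three boundary points: P_4, P_5, P_6.
Their circumcentre is (-1/14, -13/14) with r² = 7225/98.
The farthest remaining point P_1 is at distance² 3361/98 ≤ 7225/98.
r = √(7225/98) ≈ 8.586.

8.586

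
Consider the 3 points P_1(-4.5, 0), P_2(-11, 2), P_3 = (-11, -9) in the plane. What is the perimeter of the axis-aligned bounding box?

35

Width = max x − min x = -4.5 − (-11) = 6.5.
Height = max y − min y = 2 − (-9) = 11.
Perimeter = 2(6.5 + 11) = 35.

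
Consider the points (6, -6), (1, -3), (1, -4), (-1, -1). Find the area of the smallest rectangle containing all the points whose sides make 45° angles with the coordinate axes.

In coordinates u = x + y, v = x − y the rectangle is axis-aligned; the map (x,y)→(u,v) scales areas by 2.
u-values: 0, -2, -3, -2; range = 0 − (-3) = 3.
v-values: 12, 4, 5, 0; range = 12 − 0 = 12.
Area = (3 × 12) / 2 = 18.

18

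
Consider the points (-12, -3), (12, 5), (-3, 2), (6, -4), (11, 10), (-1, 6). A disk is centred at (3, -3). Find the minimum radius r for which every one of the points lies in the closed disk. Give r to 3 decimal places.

The required radius is the distance from (3, -3) to the farthest point.
Squared distances: 225, 145, 61, 10, 233, 97.
Maximum is 233, attained at (11, 10).
r = √233 ≈ 15.264.

15.264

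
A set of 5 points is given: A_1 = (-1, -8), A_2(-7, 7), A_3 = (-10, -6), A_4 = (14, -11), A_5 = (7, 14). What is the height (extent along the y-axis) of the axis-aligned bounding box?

25

max y = 14, min y = -11, so height = 25.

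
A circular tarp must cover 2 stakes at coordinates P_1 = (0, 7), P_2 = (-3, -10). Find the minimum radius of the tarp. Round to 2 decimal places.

The smallest circle enclosing two points has them as diameter endpoints.
Centre = midpoint = (-1.5, -1.5); r² = |P_1P_2|²/4 = 298/4 = 74.5.
r = √(74.5) ≈ 8.63.

8.63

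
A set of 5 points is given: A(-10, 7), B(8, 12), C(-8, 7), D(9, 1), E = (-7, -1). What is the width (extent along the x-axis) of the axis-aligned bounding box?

19

max x = 9, min x = -10, so width = 19.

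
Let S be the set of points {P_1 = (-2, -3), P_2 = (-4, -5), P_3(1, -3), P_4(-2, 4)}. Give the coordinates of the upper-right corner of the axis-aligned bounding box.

(1, 4)

x-range [-4, 1], y-range [-5, 4].
The upper-right corner is (1, 4).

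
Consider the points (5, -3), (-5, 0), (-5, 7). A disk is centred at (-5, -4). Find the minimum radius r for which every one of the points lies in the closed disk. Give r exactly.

The required radius is the distance from (-5, -4) to the farthest point.
Squared distances: 101, 16, 121.
Maximum is 121, attained at (-5, 7).
r = √121 = 11.

11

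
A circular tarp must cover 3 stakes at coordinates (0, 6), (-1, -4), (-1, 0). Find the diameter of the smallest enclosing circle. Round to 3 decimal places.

Call the three points A, B, C in the order given.
Side lengths²: AB² = 101, AC² = 37, BC² = 16.
Since AB² = 101 ≥ 37 + 16 = 53, the angle opposite AB is not acute, so the smallest enclosing circle has AB as diameter.
Centre = midpoint of AB = (-0.5, 1), r² = 101/4 = 25.25.
Diameter = 2r = 2√(25.25) ≈ 10.050.

10.050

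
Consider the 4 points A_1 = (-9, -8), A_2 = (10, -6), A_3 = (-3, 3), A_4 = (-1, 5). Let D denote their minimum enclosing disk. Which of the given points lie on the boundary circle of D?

By Welzl's lemma the MEC is supported by two points (diametrically opposite) or three points (on a circumcircle).
The minimum enclosing circle is determined by three boundary points: A_1, A_2, A_4.
Their circumcentre is (11/42, -199/42) with r² = 85045/882.
The farthest remaining point A_3 is at distance² 62197/882 ≤ 85045/882.
The points at distance exactly r from the centre are A_1, A_2, A_4 — 3 points.

A_1, A_2, A_4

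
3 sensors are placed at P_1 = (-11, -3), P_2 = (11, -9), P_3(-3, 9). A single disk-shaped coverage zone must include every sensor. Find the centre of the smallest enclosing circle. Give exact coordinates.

Side lengths²: P_1P_2² = 520, P_1P_3² = 208, P_2P_3² = 520.
Since P_2P_3² = 520 < 520 + 208 = 728, the triangle is acute, so the smallest enclosing circle is the circumcircle.
Circumcentre = (1, -7/3), r² = 1300/9.
Centre = (1, -7/3).

(1, -7/3)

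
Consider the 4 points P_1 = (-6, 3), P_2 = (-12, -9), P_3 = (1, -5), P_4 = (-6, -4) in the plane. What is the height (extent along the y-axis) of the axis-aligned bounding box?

12

max y = 3, min y = -9, so height = 12.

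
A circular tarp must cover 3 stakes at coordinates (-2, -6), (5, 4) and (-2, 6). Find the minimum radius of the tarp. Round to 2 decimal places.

6.35

Call the three points A, B, C in the order given.
Side lengths²: AB² = 149, AC² = 144, BC² = 53.
Since AB² = 149 < 144 + 53 = 197, the triangle is acute, so the smallest enclosing circle is the circumcircle.
Circumcentre = (1/14, 0), r² = 7897/196.
r = √(7897/196) ≈ 6.35.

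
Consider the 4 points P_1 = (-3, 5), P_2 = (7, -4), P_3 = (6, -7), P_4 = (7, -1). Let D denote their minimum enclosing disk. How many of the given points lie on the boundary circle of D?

The farthest pair is P_1–P_3 with squared distance 225. The circle on this segment as diameter has centre (1.5, -1) and r² = 225/4 = 56.25.
Check P_2: distance² to centre = 39.25 ≤ 56.25, so it lies inside.
All remaining points lie in this disk, and no smaller disk contains both endpoints, so this is the minimum enclosing circle.
The points at distance exactly r from the centre are P_1, P_3 — 2 points.

2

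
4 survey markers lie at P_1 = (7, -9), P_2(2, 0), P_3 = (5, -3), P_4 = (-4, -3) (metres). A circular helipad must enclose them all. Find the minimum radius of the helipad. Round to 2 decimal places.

A smallest enclosing disk is always determined by at most three of the input points on its boundary.
The farthest pair is P_1–P_4 with squared distance 157. The circle on this segment as diameter has centre (1.5, -6) and r² = 157/4 = 39.25.
Check P_2: distance² to centre = 36.25 ≤ 39.25, so it lies inside.
All remaining points lie in this disk, and no smaller disk contains both endpoints, so this is the minimum enclosing circle.
r = √(39.25) ≈ 6.26.

6.26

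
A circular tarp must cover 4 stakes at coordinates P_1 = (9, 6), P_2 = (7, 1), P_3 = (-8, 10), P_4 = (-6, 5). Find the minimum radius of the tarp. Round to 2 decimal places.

The minimum enclosing circle is determined by three boundary points: P_1, P_2, P_3.
Their circumcentre is (11/62, 411/62) with r² = 150365/1922.
The farthest remaining point P_4 is at distance² 78445/1922 ≤ 150365/1922.
r = √(150365/1922) ≈ 8.84.

8.84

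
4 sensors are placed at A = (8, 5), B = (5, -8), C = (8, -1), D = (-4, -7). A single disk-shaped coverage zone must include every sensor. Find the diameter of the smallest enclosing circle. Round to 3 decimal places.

16.971

The farthest pair is A–D with squared distance 288. The circle on this segment as diameter has centre (2, -1) and r² = 288/4 = 72.
Check B: distance² to centre = 58 ≤ 72, so it lies inside.
All remaining points lie in this disk, and no smaller disk contains both endpoints, so this is the minimum enclosing circle.
Diameter = 2r = 2√72 ≈ 16.971.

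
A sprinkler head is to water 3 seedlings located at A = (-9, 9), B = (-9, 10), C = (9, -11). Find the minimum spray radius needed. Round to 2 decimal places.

Side lengths²: AB² = 1, AC² = 724, BC² = 765.
Since BC² = 765 ≥ 724 + 1 = 725, the angle opposite BC is not acute, so the smallest enclosing circle has BC as diameter.
Centre = midpoint of BC = (0, -0.5), r² = 765/4 = 191.25.
r = √(191.25) ≈ 13.83.

13.83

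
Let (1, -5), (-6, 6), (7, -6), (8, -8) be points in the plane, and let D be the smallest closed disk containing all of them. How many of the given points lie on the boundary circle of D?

By Welzl's lemma the MEC is supported by two points (diametrically opposite) or three points (on a circumcircle).
The farthest pair is (-6, 6)–(8, -8) with squared distance 392. The circle on this segment as diameter has centre (1, -1) and r² = 392/4 = 98.
Check (1, -5): distance² to centre = 16 ≤ 98, so it lies inside.
All remaining points lie in this disk, and no smaller disk contains both endpoints, so this is the minimum enclosing circle.
The points at distance exactly r from the centre are (-6, 6), (8, -8) — 2 points.

2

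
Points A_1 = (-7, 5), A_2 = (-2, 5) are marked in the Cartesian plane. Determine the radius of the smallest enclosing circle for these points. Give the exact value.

2.5

The smallest circle enclosing two points has them as diameter endpoints.
Centre = midpoint = (-4.5, 5); r² = |A_1A_2|²/4 = 25/4 = 6.25.
r = √(6.25) = 2.5.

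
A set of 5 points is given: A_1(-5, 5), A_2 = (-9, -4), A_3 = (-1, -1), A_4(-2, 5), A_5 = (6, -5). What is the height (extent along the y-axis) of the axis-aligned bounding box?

10

max y = 5, min y = -5, so height = 10.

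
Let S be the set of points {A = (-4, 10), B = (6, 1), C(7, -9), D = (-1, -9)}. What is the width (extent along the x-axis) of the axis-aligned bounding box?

11

max x = 7, min x = -4, so width = 11.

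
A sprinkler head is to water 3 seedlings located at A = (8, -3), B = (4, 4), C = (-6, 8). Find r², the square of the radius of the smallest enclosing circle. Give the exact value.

79.25

Side lengths²: AB² = 65, AC² = 317, BC² = 116.
Since AC² = 317 ≥ 116 + 65 = 181, the angle opposite AC is not acute, so the smallest enclosing circle has AC as diameter.
Centre = midpoint of AC = (1, 2.5), r² = 317/4 = 79.25.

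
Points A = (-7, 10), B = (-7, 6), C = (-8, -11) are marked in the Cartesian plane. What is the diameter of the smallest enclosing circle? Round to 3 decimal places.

Side lengths²: AB² = 16, AC² = 442, BC² = 290.
Since AC² = 442 ≥ 290 + 16 = 306, the angle opposite AC is not acute, so the smallest enclosing circle has AC as diameter.
Centre = midpoint of AC = (-7.5, -0.5), r² = 442/4 = 110.5.
Diameter = 2r = 2√(110.5) ≈ 21.024.

21.024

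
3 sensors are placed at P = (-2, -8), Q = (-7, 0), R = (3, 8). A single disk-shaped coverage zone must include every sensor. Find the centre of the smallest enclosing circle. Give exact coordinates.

(0.5, 0)

Side lengths²: PQ² = 89, PR² = 281, QR² = 164.
Since PR² = 281 ≥ 164 + 89 = 253, the angle opposite PR is not acute, so the smallest enclosing circle has PR as diameter.
Centre = midpoint of PR = (0.5, 0), r² = 281/4 = 70.25.
Centre = (0.5, 0).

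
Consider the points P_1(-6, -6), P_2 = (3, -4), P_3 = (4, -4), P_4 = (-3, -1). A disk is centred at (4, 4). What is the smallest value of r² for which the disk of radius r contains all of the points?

200

The required radius is the distance from (4, 4) to the farthest point.
Squared distances: 200, 65, 64, 74.
Maximum is 200, attained at P_1.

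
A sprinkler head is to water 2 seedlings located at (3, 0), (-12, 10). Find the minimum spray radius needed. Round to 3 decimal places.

9.014

The smallest circle enclosing two points has them as diameter endpoints.
Centre = midpoint = (-4.5, 5); r² = |(3, 0)−(-12, 10)|²/4 = 325/4 = 81.25.
r = √(81.25) ≈ 9.014.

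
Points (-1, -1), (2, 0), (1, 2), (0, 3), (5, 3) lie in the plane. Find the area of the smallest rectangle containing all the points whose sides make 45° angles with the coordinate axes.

In coordinates u = x + y, v = x − y the rectangle is axis-aligned; the map (x,y)→(u,v) scales areas by 2.
u-values: -2, 2, 3, 3, 8; range = 8 − (-2) = 10.
v-values: 0, 2, -1, -3, 2; range = 2 − (-3) = 5.
Area = (10 × 5) / 2 = 25.

25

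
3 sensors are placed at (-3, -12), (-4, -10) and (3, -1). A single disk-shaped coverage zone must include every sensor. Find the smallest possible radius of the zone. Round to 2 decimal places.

Call the three points A, B, C in the order given.
Side lengths²: AB² = 5, AC² = 157, BC² = 130.
Since AC² = 157 ≥ 130 + 5 = 135, the angle opposite AC is not acute, so the smallest enclosing circle has AC as diameter.
Centre = midpoint of AC = (0, -6.5), r² = 157/4 = 39.25.
r = √(39.25) ≈ 6.26.

6.26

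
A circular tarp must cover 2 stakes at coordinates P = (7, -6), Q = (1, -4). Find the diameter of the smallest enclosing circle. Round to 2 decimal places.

The smallest circle enclosing two points has them as diameter endpoints.
Centre = midpoint = (4, -5); r² = |PQ|²/4 = 40/4 = 10.
Diameter = 2r = 2√10 ≈ 6.32.

6.32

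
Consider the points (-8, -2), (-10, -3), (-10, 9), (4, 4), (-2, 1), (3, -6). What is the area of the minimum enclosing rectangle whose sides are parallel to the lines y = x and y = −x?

294

In coordinates u = x + y, v = x − y the rectangle is axis-aligned; the map (x,y)→(u,v) scales areas by 2.
u-values: -10, -13, -1, 8, -1, -3; range = 8 − (-13) = 21.
v-values: -6, -7, -19, 0, -3, 9; range = 9 − (-19) = 28.
Area = (21 × 28) / 2 = 294.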